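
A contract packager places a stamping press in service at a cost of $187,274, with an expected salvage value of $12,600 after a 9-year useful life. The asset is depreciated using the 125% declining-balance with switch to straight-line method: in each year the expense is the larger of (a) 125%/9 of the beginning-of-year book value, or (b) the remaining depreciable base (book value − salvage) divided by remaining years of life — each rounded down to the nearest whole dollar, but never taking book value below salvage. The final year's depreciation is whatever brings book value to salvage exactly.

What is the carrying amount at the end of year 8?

$30,430

Depreciable base = $187,274 − $12,600 = $174,674.
Year 1: DB = ⌊$187,274 × 125%/9⌋ = $26,010; SL = ⌊$174,674/9⌋ = $19,408 → take DB $26,010. Book value $161,264.
Year 2: DB = ⌊$161,264 × 125%/9⌋ = $22,397; SL = ⌊$148,664/8⌋ = $18,583 → take DB $22,397. Book value $138,867.
Year 3: DB = ⌊$138,867 × 125%/9⌋ = $19,287; SL = ⌊$126,267/7⌋ = $18,038 → take DB $19,287. Book value $119,580.
Year 4: DB = ⌊$119,580 × 125%/9⌋ = $16,608; SL = ⌊$106,980/6⌋ = $17,830 → take SL $17,830. Book value $101,750.
Year 5: DB = ⌊$101,750 × 125%/9⌋ = $14,131; SL = ⌊$89,150/5⌋ = $17,830 → take SL $17,830. Book value $83,920.
Year 6: DB = ⌊$83,920 × 125%/9⌋ = $11,655; SL = ⌊$71,320/4⌋ = $17,830 → take SL $17,830. Book value $66,090.
Year 7: DB = ⌊$66,090 × 125%/9⌋ = $9,179; SL = ⌊$53,490/3⌋ = $17,830 → take SL $17,830. Book value $48,260.
Year 8: DB = ⌊$48,260 × 125%/9⌋ = $6,702; SL = ⌊$35,660/2⌋ = $17,830 → take SL $17,830. Book value $30,430.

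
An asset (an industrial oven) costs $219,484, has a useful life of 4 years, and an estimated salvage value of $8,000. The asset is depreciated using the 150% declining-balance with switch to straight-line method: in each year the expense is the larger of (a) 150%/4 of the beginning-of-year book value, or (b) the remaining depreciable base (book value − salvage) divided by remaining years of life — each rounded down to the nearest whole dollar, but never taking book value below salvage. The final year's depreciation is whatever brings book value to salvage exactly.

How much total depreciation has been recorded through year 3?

$172,615

Depreciable base = $219,484 − $8,000 = $211,484.
Year 1: DB = ⌊$219,484 × 150%/4⌋ = $82,306; SL = ⌊$211,484/4⌋ = $52,871 → take DB $82,306. Book value $137,178.
Year 2: DB = ⌊$137,178 × 150%/4⌋ = $51,441; SL = ⌊$129,178/3⌋ = $43,059 → take DB $51,441. Book value $85,737.
Year 3: DB = ⌊$85,737 × 150%/4⌋ = $32,151; SL = ⌊$77,737/2⌋ = $38,868 → take SL $38,868. Book value $46,869.
Accumulated through year 3 = $219,484 − $46,869 = $172,615.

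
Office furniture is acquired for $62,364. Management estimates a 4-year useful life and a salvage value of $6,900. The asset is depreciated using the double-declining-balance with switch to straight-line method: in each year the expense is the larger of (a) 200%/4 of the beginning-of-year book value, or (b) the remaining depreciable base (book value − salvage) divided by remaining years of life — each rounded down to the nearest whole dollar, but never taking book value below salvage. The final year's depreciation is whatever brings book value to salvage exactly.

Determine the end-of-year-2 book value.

Depreciable base = $62,364 − $6,900 = $55,464.
Year 1: DB = ⌊$62,364 × 200%/4⌋ = $31,182; SL = ⌊$55,464/4⌋ = $13,866 → take DB $31,182. Book value $31,182.
Year 2: DB = ⌊$31,182 × 200%/4⌋ = $15,591; SL = ⌊$24,282/3⌋ = $8,094 → take DB $15,591. Book value $15,591.

$15,591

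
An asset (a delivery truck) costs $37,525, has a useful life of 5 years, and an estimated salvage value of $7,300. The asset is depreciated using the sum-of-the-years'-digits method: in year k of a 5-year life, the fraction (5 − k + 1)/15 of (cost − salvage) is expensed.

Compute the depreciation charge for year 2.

Depreciable base = $37,525 − $7,300 = $30,225.
Sum of the years' digits = 5+4+3+2+1 = 15.
Year 1: $30,225 × 5/15 = $10,075. Book value $27,450.
Year 2: $30,225 × 4/15 = $8,060. Book value $19,390.

$8,060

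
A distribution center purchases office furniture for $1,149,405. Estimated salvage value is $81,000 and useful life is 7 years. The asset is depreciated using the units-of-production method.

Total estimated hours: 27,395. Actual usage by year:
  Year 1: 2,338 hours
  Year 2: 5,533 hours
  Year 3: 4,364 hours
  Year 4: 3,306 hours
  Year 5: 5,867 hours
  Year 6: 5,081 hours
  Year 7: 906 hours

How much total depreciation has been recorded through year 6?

Depreciable base = $1,149,405 − $81,000 = $1,068,405.
Rate = $1,068,405 / 27,395 hours = $39 per hour.
Year 1: 2,338 × $39 = $91,182. Book value $1,058,223.
Year 2: 5,533 × $39 = $215,787. Book value $842,436.
Year 3: 4,364 × $39 = $170,196. Book value $672,240.
Year 4: 3,306 × $39 = $128,934. Book value $543,306.
Year 5: 5,867 × $39 = $228,813. Book value $314,493.
Year 6: 5,081 × $39 = $198,159. Book value $116,334.
Accumulated through year 6 = $1,149,405 − $116,334 = $1,033,071.

$1,033,071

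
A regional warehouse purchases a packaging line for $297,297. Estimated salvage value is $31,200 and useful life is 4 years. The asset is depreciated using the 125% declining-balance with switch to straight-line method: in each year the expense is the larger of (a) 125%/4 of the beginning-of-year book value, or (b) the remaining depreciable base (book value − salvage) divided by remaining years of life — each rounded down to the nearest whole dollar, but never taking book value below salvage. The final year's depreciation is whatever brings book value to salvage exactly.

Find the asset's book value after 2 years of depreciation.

Depreciable base = $297,297 − $31,200 = $266,097.
Year 1: DB = ⌊$297,297 × 125%/4⌋ = $92,905; SL = ⌊$266,097/4⌋ = $66,524 → take DB $92,905. Book value $204,392.
Year 2: DB = ⌊$204,392 × 125%/4⌋ = $63,872; SL = ⌊$173,192/3⌋ = $57,730 → take DB $63,872. Book value $140,520.

$140,520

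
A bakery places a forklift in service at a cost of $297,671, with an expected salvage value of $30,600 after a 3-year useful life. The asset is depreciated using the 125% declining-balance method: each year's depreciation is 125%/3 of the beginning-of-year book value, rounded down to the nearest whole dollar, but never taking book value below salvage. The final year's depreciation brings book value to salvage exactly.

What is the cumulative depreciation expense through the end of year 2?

$196,379

Depreciable base = $297,671 − $30,600 = $267,071.
Year 1: ⌊$297,671 × 125%/3⌋ = $124,029. Book value $173,642.
Year 2: ⌊$173,642 × 125%/3⌋ = $72,350. Book value $101,292.
Accumulated through year 2 = $297,671 − $101,292 = $196,379.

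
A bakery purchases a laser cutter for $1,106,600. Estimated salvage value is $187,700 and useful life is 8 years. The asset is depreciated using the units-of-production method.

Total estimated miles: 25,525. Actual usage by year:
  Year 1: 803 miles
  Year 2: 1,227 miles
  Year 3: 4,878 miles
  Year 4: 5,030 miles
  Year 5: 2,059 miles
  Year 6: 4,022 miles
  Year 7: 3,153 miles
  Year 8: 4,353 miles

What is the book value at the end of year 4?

Depreciable base = $1,106,600 − $187,700 = $918,900.
Rate = $918,900 / 25,525 miles = $36 per mile.
Year 1: 803 × $36 = $28,908. Book value $1,077,692.
Year 2: 1,227 × $36 = $44,172. Book value $1,033,520.
Year 3: 4,878 × $36 = $175,608. Book value $857,912.
Year 4: 5,030 × $36 = $181,080. Book value $676,832.

$676,832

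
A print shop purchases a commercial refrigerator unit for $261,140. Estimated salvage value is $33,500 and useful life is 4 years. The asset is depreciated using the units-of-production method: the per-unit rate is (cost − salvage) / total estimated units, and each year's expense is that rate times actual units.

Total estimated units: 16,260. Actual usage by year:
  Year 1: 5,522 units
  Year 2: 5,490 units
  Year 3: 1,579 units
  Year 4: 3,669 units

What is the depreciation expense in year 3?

$22,106

Depreciable base = $261,140 − $33,500 = $227,640.
Rate = $227,640 / 16,260 units = $14 per unit.
Year 1: 5,522 × $14 = $77,308. Book value $183,832.
Year 2: 5,490 × $14 = $76,860. Book value $106,972.
Year 3: 1,579 × $14 = $22,106. Book value $84,866.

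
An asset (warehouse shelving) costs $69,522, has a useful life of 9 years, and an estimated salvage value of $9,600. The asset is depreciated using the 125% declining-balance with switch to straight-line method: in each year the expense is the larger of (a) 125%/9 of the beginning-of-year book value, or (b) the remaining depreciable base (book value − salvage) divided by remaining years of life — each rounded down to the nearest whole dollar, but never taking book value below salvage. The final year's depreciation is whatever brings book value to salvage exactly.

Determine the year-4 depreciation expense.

Depreciable base = $69,522 − $9,600 = $59,922.
Year 1: DB = ⌊$69,522 × 125%/9⌋ = $9,655; SL = ⌊$59,922/9⌋ = $6,658 → take DB $9,655. Book value $59,867.
Year 2: DB = ⌊$59,867 × 125%/9⌋ = $8,314; SL = ⌊$50,267/8⌋ = $6,283 → take DB $8,314. Book value $51,553.
Year 3: DB = ⌊$51,553 × 125%/9⌋ = $7,160; SL = ⌊$41,953/7⌋ = $5,993 → take DB $7,160. Book value $44,393.
Year 4: DB = ⌊$44,393 × 125%/9⌋ = $6,165; SL = ⌊$34,793/6⌋ = $5,798 → take DB $6,165. Book value $38,228.

$6,165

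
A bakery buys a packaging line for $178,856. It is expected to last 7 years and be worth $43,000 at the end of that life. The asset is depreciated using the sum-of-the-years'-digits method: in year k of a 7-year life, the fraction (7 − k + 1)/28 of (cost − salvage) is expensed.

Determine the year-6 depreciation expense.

$9,704

Depreciable base = $178,856 − $43,000 = $135,856.
Sum of the years' digits = 7+6+5+4+3+2+1 = 28.
Year 1: $135,856 × 7/28 = $33,964. Book value $144,892.
Year 2: $135,856 × 6/28 = $29,112. Book value $115,780.
Year 3: $135,856 × 5/28 = $24,260. Book value $91,520.
Year 4: $135,856 × 4/28 = $19,408. Book value $72,112.
Year 5: $135,856 × 3/28 = $14,556. Book value $57,556.
Year 6: $135,856 × 2/28 = $9,704. Book value $47,852.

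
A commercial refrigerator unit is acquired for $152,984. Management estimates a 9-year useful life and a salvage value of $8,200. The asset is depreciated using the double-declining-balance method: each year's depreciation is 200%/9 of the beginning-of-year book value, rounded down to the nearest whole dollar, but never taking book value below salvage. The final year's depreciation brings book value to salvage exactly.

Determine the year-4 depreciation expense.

$15,995

Depreciable base = $152,984 − $8,200 = $144,784.
Year 1: ⌊$152,984 × 200%/9⌋ = $33,996. Book value $118,988.
Year 2: ⌊$118,988 × 200%/9⌋ = $26,441. Book value $92,547.
Year 3: ⌊$92,547 × 200%/9⌋ = $20,566. Book value $71,981.
Year 4: ⌊$71,981 × 200%/9⌋ = $15,995. Book value $55,986.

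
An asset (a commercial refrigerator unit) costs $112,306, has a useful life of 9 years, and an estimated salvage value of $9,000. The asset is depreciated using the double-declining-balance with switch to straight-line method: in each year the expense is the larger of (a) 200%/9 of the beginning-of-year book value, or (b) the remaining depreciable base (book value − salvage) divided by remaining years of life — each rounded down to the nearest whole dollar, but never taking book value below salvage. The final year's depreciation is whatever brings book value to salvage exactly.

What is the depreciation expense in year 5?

$9,133

Depreciable base = $112,306 − $9,000 = $103,306.
Year 1: DB = ⌊$112,306 × 200%/9⌋ = $24,956; SL = ⌊$103,306/9⌋ = $11,478 → take DB $24,956. Book value $87,350.
Year 2: DB = ⌊$87,350 × 200%/9⌋ = $19,411; SL = ⌊$78,350/8⌋ = $9,793 → take DB $19,411. Book value $67,939.
Year 3: DB = ⌊$67,939 × 200%/9⌋ = $15,097; SL = ⌊$58,939/7⌋ = $8,419 → take DB $15,097. Book value $52,842.
Year 4: DB = ⌊$52,842 × 200%/9⌋ = $11,742; SL = ⌊$43,842/6⌋ = $7,307 → take DB $11,742. Book value $41,100.
Year 5: DB = ⌊$41,100 × 200%/9⌋ = $9,133; SL = ⌊$32,100/5⌋ = $6,420 → take DB $9,133. Book value $31,967.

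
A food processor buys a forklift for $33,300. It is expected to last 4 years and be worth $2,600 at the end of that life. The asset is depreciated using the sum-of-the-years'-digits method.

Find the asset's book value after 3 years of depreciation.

$5,670

Depreciable base = $33,300 − $2,600 = $30,700.
Sum of the years' digits = 4+3+2+1 = 10.
Year 1: $30,700 × 4/10 = $12,280. Book value $21,020.
Year 2: $30,700 × 3/10 = $9,210. Book value $11,810.
Year 3: $30,700 × 2/10 = $6,140. Book value $5,670.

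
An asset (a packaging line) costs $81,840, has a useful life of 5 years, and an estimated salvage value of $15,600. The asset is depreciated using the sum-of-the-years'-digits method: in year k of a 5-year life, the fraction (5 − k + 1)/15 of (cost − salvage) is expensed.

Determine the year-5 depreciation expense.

Depreciable base = $81,840 − $15,600 = $66,240.
Sum of the years' digits = 5+4+3+2+1 = 15.
Year 1: $66,240 × 5/15 = $22,080. Book value $59,760.
Year 2: $66,240 × 4/15 = $17,664. Book value $42,096.
Year 3: $66,240 × 3/15 = $13,248. Book value $28,848.
Year 4: $66,240 × 2/15 = $8,832. Book value $20,016.
Year 5: $66,240 × 1/15 = $4,416. Book value $15,600.

$4,416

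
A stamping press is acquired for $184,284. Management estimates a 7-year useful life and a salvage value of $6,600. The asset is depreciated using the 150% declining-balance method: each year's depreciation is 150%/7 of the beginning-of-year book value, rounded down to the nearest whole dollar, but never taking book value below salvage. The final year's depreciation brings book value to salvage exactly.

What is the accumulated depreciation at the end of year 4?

$114,049

Depreciable base = $184,284 − $6,600 = $177,684.
Year 1: ⌊$184,284 × 150%/7⌋ = $39,489. Book value $144,795.
Year 2: ⌊$144,795 × 150%/7⌋ = $31,027. Book value $113,768.
Year 3: ⌊$113,768 × 150%/7⌋ = $24,378. Book value $89,390.
Year 4: ⌊$89,390 × 150%/7⌋ = $19,155. Book value $70,235.
Accumulated through year 4 = $184,284 − $70,235 = $114,049.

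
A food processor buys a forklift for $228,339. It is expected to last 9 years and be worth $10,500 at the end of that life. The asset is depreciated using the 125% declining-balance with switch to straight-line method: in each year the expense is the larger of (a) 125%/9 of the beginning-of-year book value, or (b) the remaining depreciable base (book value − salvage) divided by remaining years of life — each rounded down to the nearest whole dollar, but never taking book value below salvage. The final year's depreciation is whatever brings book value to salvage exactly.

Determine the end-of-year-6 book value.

Depreciable base = $228,339 − $10,500 = $217,839.
Year 1: DB = ⌊$228,339 × 125%/9⌋ = $31,713; SL = ⌊$217,839/9⌋ = $24,204 → take DB $31,713. Book value $196,626.
Year 2: DB = ⌊$196,626 × 125%/9⌋ = $27,309; SL = ⌊$186,126/8⌋ = $23,265 → take DB $27,309. Book value $169,317.
Year 3: DB = ⌊$169,317 × 125%/9⌋ = $23,516; SL = ⌊$158,817/7⌋ = $22,688 → take DB $23,516. Book value $145,801.
Year 4: DB = ⌊$145,801 × 125%/9⌋ = $20,250; SL = ⌊$135,301/6⌋ = $22,550 → take SL $22,550. Book value $123,251.
Year 5: DB = ⌊$123,251 × 125%/9⌋ = $17,118; SL = ⌊$112,751/5⌋ = $22,550 → take SL $22,550. Book value $100,701.
Year 6: DB = ⌊$100,701 × 125%/9⌋ = $13,986; SL = ⌊$90,201/4⌋ = $22,550 → take SL $22,550. Book value $78,151.

$78,151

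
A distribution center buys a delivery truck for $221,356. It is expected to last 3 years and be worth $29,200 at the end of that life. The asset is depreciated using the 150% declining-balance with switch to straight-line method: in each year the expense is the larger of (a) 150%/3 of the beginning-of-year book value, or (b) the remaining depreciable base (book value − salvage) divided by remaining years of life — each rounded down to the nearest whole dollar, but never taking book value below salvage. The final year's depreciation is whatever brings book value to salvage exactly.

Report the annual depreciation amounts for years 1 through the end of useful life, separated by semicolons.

$110,678; $55,339; $26,139

Depreciable base = $221,356 − $29,200 = $192,156.
Year 1: DB = ⌊$221,356 × 150%/3⌋ = $110,678; SL = ⌊$192,156/3⌋ = $64,052 → take DB $110,678. Book value $110,678.
Year 2: DB = ⌊$110,678 × 150%/3⌋ = $55,339; SL = ⌊$81,478/2⌋ = $40,739 → take DB $55,339. Book value $55,339.
Year 3 (final): $55,339 − $29,200 = $26,139. Book value $29,200.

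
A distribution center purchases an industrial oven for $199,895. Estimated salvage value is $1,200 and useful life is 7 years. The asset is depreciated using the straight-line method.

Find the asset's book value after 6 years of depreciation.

Depreciable base = $199,895 − $1,200 = $198,695.
Annual expense = $198,695 / 7 = $28,385.
End of year 1: book value $171,510.
End of year 2: book value $143,125.
End of year 3: book value $114,740.
End of year 4: book value $86,355.
End of year 5: book value $57,970.
End of year 6: book value $29,585.

$29,585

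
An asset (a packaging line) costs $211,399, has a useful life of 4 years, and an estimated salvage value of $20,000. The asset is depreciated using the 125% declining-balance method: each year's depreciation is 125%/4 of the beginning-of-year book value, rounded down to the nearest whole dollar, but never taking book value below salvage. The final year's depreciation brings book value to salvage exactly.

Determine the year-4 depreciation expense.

Depreciable base = $211,399 − $20,000 = $191,399.
Year 1: ⌊$211,399 × 125%/4⌋ = $66,062. Book value $145,337.
Year 2: ⌊$145,337 × 125%/4⌋ = $45,417. Book value $99,920.
Year 3: ⌊$99,920 × 125%/4⌋ = $31,225. Book value $68,695.
Year 4 (final): $68,695 − $20,000 = $48,695. Book value $20,000.

$48,695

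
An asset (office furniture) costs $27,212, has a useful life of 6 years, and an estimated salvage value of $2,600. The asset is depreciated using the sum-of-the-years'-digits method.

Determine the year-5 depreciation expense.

$2,344

Depreciable base = $27,212 − $2,600 = $24,612.
Sum of the years' digits = 6+5+4+3+2+1 = 21.
Year 1: $24,612 × 6/21 = $7,032. Book value $20,180.
Year 2: $24,612 × 5/21 = $5,860. Book value $14,320.
Year 3: $24,612 × 4/21 = $4,688. Book value $9,632.
Year 4: $24,612 × 3/21 = $3,516. Book value $6,116.
Year 5: $24,612 × 2/21 = $2,344. Book value $3,772.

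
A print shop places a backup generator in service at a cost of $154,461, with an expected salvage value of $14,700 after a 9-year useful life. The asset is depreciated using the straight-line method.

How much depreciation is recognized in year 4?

Depreciable base = $154,461 − $14,700 = $139,761.
Annual expense = $139,761 / 9 = $15,529.

$15,529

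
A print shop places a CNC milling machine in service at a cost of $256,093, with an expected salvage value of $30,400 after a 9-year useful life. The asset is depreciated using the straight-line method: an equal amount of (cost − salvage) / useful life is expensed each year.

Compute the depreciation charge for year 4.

Depreciable base = $256,093 − $30,400 = $225,693.
Annual expense = $225,693 / 9 = $25,077.

$25,077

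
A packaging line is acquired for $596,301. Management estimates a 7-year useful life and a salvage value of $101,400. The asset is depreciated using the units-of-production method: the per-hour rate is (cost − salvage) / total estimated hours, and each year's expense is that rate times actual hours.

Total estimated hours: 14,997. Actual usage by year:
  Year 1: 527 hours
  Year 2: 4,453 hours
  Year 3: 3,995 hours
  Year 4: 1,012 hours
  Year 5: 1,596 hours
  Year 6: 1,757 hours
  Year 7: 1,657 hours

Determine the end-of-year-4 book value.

$266,730

Depreciable base = $596,301 − $101,400 = $494,901.
Rate = $494,901 / 14,997 hours = $33 per hour.
Year 1: 527 × $33 = $17,391. Book value $578,910.
Year 2: 4,453 × $33 = $146,949. Book value $431,961.
Year 3: 3,995 × $33 = $131,835. Book value $300,126.
Year 4: 1,012 × $33 = $33,396. Book value $266,730.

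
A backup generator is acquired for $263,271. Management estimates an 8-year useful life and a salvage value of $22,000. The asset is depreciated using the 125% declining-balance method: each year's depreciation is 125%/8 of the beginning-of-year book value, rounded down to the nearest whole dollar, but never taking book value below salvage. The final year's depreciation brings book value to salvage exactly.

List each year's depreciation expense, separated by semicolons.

Depreciable base = $263,271 − $22,000 = $241,271.
Year 1: ⌊$263,271 × 125%/8⌋ = $41,136. Book value $222,135.
Year 2: ⌊$222,135 × 125%/8⌋ = $34,708. Book value $187,427.
Year 3: ⌊$187,427 × 125%/8⌋ = $29,285. Book value $158,142.
Year 4: ⌊$158,142 × 125%/8⌋ = $24,709. Book value $133,433.
Year 5: ⌊$133,433 × 125%/8⌋ = $20,848. Book value $112,585.
Year 6: ⌊$112,585 × 125%/8⌋ = $17,591. Book value $94,994.
Year 7: ⌊$94,994 × 125%/8⌋ = $14,842. Book value $80,152.
Year 8 (final): $80,152 − $22,000 = $58,152. Book value $22,000.

$41,136; $34,708; $29,285; $24,709; $20,848; $17,591; $14,842; $58,152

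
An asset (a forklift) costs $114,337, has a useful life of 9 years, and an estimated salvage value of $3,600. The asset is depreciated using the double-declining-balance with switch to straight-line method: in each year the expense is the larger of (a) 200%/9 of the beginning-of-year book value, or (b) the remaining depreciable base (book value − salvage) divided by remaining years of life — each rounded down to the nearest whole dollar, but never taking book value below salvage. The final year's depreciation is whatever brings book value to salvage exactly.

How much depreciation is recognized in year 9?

$7,237

Depreciable base = $114,337 − $3,600 = $110,737.
Year 1: DB = ⌊$114,337 × 200%/9⌋ = $25,408; SL = ⌊$110,737/9⌋ = $12,304 → take DB $25,408. Book value $88,929.
Year 2: DB = ⌊$88,929 × 200%/9⌋ = $19,762; SL = ⌊$85,329/8⌋ = $10,666 → take DB $19,762. Book value $69,167.
Year 3: DB = ⌊$69,167 × 200%/9⌋ = $15,370; SL = ⌊$65,567/7⌋ = $9,366 → take DB $15,370. Book value $53,797.
Year 4: DB = ⌊$53,797 × 200%/9⌋ = $11,954; SL = ⌊$50,197/6⌋ = $8,366 → take DB $11,954. Book value $41,843.
Year 5: DB = ⌊$41,843 × 200%/9⌋ = $9,298; SL = ⌊$38,243/5⌋ = $7,648 → take DB $9,298. Book value $32,545.
Year 6: DB = ⌊$32,545 × 200%/9⌋ = $7,232; SL = ⌊$28,945/4⌋ = $7,236 → take SL $7,236. Book value $25,309.
Year 7: DB = ⌊$25,309 × 200%/9⌋ = $5,624; SL = ⌊$21,709/3⌋ = $7,236 → take SL $7,236. Book value $18,073.
Year 8: DB = ⌊$18,073 × 200%/9⌋ = $4,016; SL = ⌊$14,473/2⌋ = $7,236 → take SL $7,236. Book value $10,837.
Year 9 (final): $10,837 − $3,600 = $7,237. Book value $3,600.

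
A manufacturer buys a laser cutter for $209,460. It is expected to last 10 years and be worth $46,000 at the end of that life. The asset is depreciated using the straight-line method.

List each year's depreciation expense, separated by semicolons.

Depreciable base = $209,460 − $46,000 = $163,460.
Annual expense = $163,460 / 10 = $16,346.
End of year 1: book value $193,114.
End of year 2: book value $176,768.
End of year 3: book value $160,422.
End of year 4: book value $144,076.
End of year 5: book value $127,730.
End of year 6: book value $111,384.
End of year 7: book value $95,038.
End of year 8: book value $78,692.
End of year 9: book value $62,346.
End of year 10: book value $46,000.

$16,346; $16,346; $16,346; $16,346; $16,346; $16,346; $16,346; $16,346; $16,346; $16,346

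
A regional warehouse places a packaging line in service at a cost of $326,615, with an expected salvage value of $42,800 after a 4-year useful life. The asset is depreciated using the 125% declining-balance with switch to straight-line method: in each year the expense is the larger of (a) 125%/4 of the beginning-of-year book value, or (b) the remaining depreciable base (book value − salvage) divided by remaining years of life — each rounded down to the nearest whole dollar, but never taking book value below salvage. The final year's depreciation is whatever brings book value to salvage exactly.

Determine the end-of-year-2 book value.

Depreciable base = $326,615 − $42,800 = $283,815.
Year 1: DB = ⌊$326,615 × 125%/4⌋ = $102,067; SL = ⌊$283,815/4⌋ = $70,953 → take DB $102,067. Book value $224,548.
Year 2: DB = ⌊$224,548 × 125%/4⌋ = $70,171; SL = ⌊$181,748/3⌋ = $60,582 → take DB $70,171. Book value $154,377.

$154,377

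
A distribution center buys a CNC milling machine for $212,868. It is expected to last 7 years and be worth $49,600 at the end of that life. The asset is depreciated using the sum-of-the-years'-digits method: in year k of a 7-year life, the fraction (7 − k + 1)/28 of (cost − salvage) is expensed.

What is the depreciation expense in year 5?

$17,493

Depreciable base = $212,868 − $49,600 = $163,268.
Sum of the years' digits = 7+6+5+4+3+2+1 = 28.
Year 1: $163,268 × 7/28 = $40,817. Book value $172,051.
Year 2: $163,268 × 6/28 = $34,986. Book value $137,065.
Year 3: $163,268 × 5/28 = $29,155. Book value $107,910.
Year 4: $163,268 × 4/28 = $23,324. Book value $84,586.
Year 5: $163,268 × 3/28 = $17,493. Book value $67,093.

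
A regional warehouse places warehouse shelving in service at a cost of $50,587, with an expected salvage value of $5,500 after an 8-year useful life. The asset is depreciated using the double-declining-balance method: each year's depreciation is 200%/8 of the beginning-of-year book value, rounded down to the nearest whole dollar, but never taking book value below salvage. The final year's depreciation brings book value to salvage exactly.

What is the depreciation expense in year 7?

$2,251

Depreciable base = $50,587 − $5,500 = $45,087.
Year 1: ⌊$50,587 × 200%/8⌋ = $12,646. Book value $37,941.
Year 2: ⌊$37,941 × 200%/8⌋ = $9,485. Book value $28,456.
Year 3: ⌊$28,456 × 200%/8⌋ = $7,114. Book value $21,342.
Year 4: ⌊$21,342 × 200%/8⌋ = $5,335. Book value $16,007.
Year 5: ⌊$16,007 × 200%/8⌋ = $4,001. Book value $12,006.
Year 6: ⌊$12,006 × 200%/8⌋ = $3,001. Book value $9,005.
Year 7: ⌊$9,005 × 200%/8⌋ = $2,251. Book value $6,754.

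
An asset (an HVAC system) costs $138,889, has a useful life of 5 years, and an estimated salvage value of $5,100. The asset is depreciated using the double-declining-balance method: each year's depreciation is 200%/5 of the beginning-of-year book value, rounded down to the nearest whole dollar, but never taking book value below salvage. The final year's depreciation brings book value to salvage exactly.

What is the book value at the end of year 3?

Depreciable base = $138,889 − $5,100 = $133,789.
Year 1: ⌊$138,889 × 200%/5⌋ = $55,555. Book value $83,334.
Year 2: ⌊$83,334 × 200%/5⌋ = $33,333. Book value $50,001.
Year 3: ⌊$50,001 × 200%/5⌋ = $20,000. Book value $30,001.

$30,001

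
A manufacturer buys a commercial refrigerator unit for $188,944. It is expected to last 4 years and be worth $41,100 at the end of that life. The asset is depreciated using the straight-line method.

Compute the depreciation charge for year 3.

Depreciable base = $188,944 − $41,100 = $147,844.
Annual expense = $147,844 / 4 = $36,961.

$36,961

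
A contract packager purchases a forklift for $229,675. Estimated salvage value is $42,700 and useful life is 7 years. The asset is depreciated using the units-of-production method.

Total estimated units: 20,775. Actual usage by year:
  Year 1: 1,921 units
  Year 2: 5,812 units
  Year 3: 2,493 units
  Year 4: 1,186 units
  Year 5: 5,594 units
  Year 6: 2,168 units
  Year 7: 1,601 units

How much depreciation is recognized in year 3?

$22,437

Depreciable base = $229,675 − $42,700 = $186,975.
Rate = $186,975 / 20,775 units = $9 per unit.
Year 1: 1,921 × $9 = $17,289. Book value $212,386.
Year 2: 5,812 × $9 = $52,308. Book value $160,078.
Year 3: 2,493 × $9 = $22,437. Book value $137,641.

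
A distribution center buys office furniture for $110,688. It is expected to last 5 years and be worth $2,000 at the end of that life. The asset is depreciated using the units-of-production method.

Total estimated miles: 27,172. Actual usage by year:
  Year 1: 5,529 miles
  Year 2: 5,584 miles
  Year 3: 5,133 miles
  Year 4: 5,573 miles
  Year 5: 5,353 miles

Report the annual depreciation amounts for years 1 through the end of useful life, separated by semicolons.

Depreciable base = $110,688 − $2,000 = $108,688.
Rate = $108,688 / 27,172 miles = $4 per mile.
Year 1: 5,529 × $4 = $22,116. Book value $88,572.
Year 2: 5,584 × $4 = $22,336. Book value $66,236.
Year 3: 5,133 × $4 = $20,532. Book value $45,704.
Year 4: 5,573 × $4 = $22,292. Book value $23,412.
Year 5: 5,353 × $4 = $21,412. Book value $2,000.

$22,116; $22,336; $20,532; $22,292; $21,412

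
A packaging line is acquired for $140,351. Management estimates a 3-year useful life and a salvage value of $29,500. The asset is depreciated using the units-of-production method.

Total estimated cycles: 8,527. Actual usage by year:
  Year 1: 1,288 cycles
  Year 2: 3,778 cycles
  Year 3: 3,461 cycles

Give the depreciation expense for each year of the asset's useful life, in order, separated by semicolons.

Depreciable base = $140,351 − $29,500 = $110,851.
Rate = $110,851 / 8,527 cycles = $13 per cycle.
Year 1: 1,288 × $13 = $16,744. Book value $123,607.
Year 2: 3,778 × $13 = $49,114. Book value $74,493.
Year 3: 3,461 × $13 = $44,993. Book value $29,500.

$16,744; $49,114; $44,993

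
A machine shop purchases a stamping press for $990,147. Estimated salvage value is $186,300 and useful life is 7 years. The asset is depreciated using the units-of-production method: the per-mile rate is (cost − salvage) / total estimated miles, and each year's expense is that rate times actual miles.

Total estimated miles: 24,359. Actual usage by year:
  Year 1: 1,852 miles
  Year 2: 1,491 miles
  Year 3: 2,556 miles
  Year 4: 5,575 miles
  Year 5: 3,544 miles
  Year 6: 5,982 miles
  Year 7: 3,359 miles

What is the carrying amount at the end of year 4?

$611,505

Depreciable base = $990,147 − $186,300 = $803,847.
Rate = $803,847 / 24,359 miles = $33 per mile.
Year 1: 1,852 × $33 = $61,116. Book value $929,031.
Year 2: 1,491 × $33 = $49,203. Book value $879,828.
Year 3: 2,556 × $33 = $84,348. Book value $795,480.
Year 4: 5,575 × $33 = $183,975. Book value $611,505.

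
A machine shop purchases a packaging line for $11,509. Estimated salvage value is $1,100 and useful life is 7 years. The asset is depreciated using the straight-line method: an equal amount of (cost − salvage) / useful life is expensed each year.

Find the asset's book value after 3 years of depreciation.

$7,048

Depreciable base = $11,509 − $1,100 = $10,409.
Annual expense = $10,409 / 7 = $1,487.
End of year 1: book value $10,022.
End of year 2: book value $8,535.
End of year 3: book value $7,048.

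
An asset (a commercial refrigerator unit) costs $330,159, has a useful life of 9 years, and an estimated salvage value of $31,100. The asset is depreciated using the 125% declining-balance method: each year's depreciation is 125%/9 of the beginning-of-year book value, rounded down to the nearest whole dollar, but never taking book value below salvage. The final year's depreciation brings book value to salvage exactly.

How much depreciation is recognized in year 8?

Depreciable base = $330,159 − $31,100 = $299,059.
Year 1: ⌊$330,159 × 125%/9⌋ = $45,855. Book value $284,304.
Year 2: ⌊$284,304 × 125%/9⌋ = $39,486. Book value $244,818.
Year 3: ⌊$244,818 × 125%/9⌋ = $34,002. Book value $210,816.
Year 4: ⌊$210,816 × 125%/9⌋ = $29,280. Book value $181,536.
Year 5: ⌊$181,536 × 125%/9⌋ = $25,213. Book value $156,323.
Year 6: ⌊$156,323 × 125%/9⌋ = $21,711. Book value $134,612.
Year 7: ⌊$134,612 × 125%/9⌋ = $18,696. Book value $115,916.
Year 8: ⌊$115,916 × 125%/9⌋ = $16,099. Book value $99,817.

$16,099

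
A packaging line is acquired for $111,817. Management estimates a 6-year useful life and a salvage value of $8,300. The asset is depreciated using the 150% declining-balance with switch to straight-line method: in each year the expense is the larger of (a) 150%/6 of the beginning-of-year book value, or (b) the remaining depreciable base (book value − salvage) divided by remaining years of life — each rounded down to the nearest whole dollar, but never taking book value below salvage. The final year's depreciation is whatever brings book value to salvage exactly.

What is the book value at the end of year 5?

Depreciable base = $111,817 − $8,300 = $103,517.
Year 1: DB = ⌊$111,817 × 150%/6⌋ = $27,954; SL = ⌊$103,517/6⌋ = $17,252 → take DB $27,954. Book value $83,863.
Year 2: DB = ⌊$83,863 × 150%/6⌋ = $20,965; SL = ⌊$75,563/5⌋ = $15,112 → take DB $20,965. Book value $62,898.
Year 3: DB = ⌊$62,898 × 150%/6⌋ = $15,724; SL = ⌊$54,598/4⌋ = $13,649 → take DB $15,724. Book value $47,174.
Year 4: DB = ⌊$47,174 × 150%/6⌋ = $11,793; SL = ⌊$38,874/3⌋ = $12,958 → take SL $12,958. Book value $34,216.
Year 5: DB = ⌊$34,216 × 150%/6⌋ = $8,554; SL = ⌊$25,916/2⌋ = $12,958 → take SL $12,958. Book value $21,258.

$21,258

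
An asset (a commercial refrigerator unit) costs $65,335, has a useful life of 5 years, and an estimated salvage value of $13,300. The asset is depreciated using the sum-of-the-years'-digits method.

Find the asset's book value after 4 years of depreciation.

$16,769

Depreciable base = $65,335 − $13,300 = $52,035.
Sum of the years' digits = 5+4+3+2+1 = 15.
Year 1: $52,035 × 5/15 = $17,345. Book value $47,990.
Year 2: $52,035 × 4/15 = $13,876. Book value $34,114.
Year 3: $52,035 × 3/15 = $10,407. Book value $23,707.
Year 4: $52,035 × 2/15 = $6,938. Book value $16,769.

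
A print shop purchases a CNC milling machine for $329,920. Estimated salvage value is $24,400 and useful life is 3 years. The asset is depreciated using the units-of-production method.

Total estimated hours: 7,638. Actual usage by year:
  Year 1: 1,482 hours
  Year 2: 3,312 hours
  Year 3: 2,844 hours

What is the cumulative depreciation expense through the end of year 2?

$191,760

Depreciable base = $329,920 − $24,400 = $305,520.
Rate = $305,520 / 7,638 hours = $40 per hour.
Year 1: 1,482 × $40 = $59,280. Book value $270,640.
Year 2: 3,312 × $40 = $132,480. Book value $138,160.
Accumulated through year 2 = $329,920 − $138,160 = $191,760.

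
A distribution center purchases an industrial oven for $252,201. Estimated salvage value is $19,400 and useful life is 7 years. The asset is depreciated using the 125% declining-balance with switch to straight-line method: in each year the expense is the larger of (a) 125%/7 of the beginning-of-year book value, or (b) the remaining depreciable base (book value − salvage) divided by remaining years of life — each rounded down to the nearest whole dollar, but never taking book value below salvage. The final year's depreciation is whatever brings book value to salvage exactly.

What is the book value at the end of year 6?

$49,497

Depreciable base = $252,201 − $19,400 = $232,801.
Year 1: DB = ⌊$252,201 × 125%/7⌋ = $45,035; SL = ⌊$232,801/7⌋ = $33,257 → take DB $45,035. Book value $207,166.
Year 2: DB = ⌊$207,166 × 125%/7⌋ = $36,993; SL = ⌊$187,766/6⌋ = $31,294 → take DB $36,993. Book value $170,173.
Year 3: DB = ⌊$170,173 × 125%/7⌋ = $30,388; SL = ⌊$150,773/5⌋ = $30,154 → take DB $30,388. Book value $139,785.
Year 4: DB = ⌊$139,785 × 125%/7⌋ = $24,961; SL = ⌊$120,385/4⌋ = $30,096 → take SL $30,096. Book value $109,689.
Year 5: DB = ⌊$109,689 × 125%/7⌋ = $19,587; SL = ⌊$90,289/3⌋ = $30,096 → take SL $30,096. Book value $79,593.
Year 6: DB = ⌊$79,593 × 125%/7⌋ = $14,213; SL = ⌊$60,193/2⌋ = $30,096 → take SL $30,096. Book value $49,497.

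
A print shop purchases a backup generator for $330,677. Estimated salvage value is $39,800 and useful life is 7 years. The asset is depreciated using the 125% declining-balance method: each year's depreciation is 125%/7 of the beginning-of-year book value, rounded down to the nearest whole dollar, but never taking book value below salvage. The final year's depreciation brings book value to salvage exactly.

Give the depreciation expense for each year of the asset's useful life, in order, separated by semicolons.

Depreciable base = $330,677 − $39,800 = $290,877.
Year 1: ⌊$330,677 × 125%/7⌋ = $59,049. Book value $271,628.
Year 2: ⌊$271,628 × 125%/7⌋ = $48,505. Book value $223,123.
Year 3: ⌊$223,123 × 125%/7⌋ = $39,843. Book value $183,280.
Year 4: ⌊$183,280 × 125%/7⌋ = $32,728. Book value $150,552.
Year 5: ⌊$150,552 × 125%/7⌋ = $26,884. Book value $123,668.
Year 6: ⌊$123,668 × 125%/7⌋ = $22,083. Book value $101,585.
Year 7 (final): $101,585 − $39,800 = $61,785. Book value $39,800.

$59,049; $48,505; $39,843; $32,728; $26,884; $22,083; $61,785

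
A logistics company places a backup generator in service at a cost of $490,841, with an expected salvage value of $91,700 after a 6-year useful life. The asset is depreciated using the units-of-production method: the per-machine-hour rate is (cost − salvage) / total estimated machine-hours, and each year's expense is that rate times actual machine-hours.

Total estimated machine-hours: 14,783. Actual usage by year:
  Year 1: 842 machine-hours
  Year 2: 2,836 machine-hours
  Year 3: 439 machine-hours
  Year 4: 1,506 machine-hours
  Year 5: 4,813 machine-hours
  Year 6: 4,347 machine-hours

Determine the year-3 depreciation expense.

Depreciable base = $490,841 − $91,700 = $399,141.
Rate = $399,141 / 14,783 machine-hours = $27 per machine-hour.
Year 1: 842 × $27 = $22,734. Book value $468,107.
Year 2: 2,836 × $27 = $76,572. Book value $391,535.
Year 3: 439 × $27 = $11,853. Book value $379,682.

$11,853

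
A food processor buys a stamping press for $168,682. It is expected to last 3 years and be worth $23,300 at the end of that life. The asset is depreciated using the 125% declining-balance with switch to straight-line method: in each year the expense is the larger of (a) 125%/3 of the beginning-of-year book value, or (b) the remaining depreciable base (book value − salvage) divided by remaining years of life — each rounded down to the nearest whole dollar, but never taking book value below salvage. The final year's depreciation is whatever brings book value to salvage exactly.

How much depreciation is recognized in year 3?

$34,099

Depreciable base = $168,682 − $23,300 = $145,382.
Year 1: DB = ⌊$168,682 × 125%/3⌋ = $70,284; SL = ⌊$145,382/3⌋ = $48,460 → take DB $70,284. Book value $98,398.
Year 2: DB = ⌊$98,398 × 125%/3⌋ = $40,999; SL = ⌊$75,098/2⌋ = $37,549 → take DB $40,999. Book value $57,399.
Year 3 (final): $57,399 − $23,300 = $34,099. Book value $23,300.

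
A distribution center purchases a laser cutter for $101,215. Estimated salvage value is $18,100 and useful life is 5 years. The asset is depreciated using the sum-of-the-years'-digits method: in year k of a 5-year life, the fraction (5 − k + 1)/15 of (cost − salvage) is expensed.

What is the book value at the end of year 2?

Depreciable base = $101,215 − $18,100 = $83,115.
Sum of the years' digits = 5+4+3+2+1 = 15.
Year 1: $83,115 × 5/15 = $27,705. Book value $73,510.
Year 2: $83,115 × 4/15 = $22,164. Book value $51,346.

$51,346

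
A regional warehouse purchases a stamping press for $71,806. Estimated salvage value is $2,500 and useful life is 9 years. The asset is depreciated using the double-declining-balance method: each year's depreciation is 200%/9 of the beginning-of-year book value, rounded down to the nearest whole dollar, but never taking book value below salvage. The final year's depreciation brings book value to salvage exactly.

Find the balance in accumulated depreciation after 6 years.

Depreciable base = $71,806 − $2,500 = $69,306.
Year 1: ⌊$71,806 × 200%/9⌋ = $15,956. Book value $55,850.
Year 2: ⌊$55,850 × 200%/9⌋ = $12,411. Book value $43,439.
Year 3: ⌊$43,439 × 200%/9⌋ = $9,653. Book value $33,786.
Year 4: ⌊$33,786 × 200%/9⌋ = $7,508. Book value $26,278.
Year 5: ⌊$26,278 × 200%/9⌋ = $5,839. Book value $20,439.
Year 6: ⌊$20,439 × 200%/9⌋ = $4,542. Book value $15,897.
Accumulated through year 6 = $71,806 − $15,897 = $55,909.

$55,909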